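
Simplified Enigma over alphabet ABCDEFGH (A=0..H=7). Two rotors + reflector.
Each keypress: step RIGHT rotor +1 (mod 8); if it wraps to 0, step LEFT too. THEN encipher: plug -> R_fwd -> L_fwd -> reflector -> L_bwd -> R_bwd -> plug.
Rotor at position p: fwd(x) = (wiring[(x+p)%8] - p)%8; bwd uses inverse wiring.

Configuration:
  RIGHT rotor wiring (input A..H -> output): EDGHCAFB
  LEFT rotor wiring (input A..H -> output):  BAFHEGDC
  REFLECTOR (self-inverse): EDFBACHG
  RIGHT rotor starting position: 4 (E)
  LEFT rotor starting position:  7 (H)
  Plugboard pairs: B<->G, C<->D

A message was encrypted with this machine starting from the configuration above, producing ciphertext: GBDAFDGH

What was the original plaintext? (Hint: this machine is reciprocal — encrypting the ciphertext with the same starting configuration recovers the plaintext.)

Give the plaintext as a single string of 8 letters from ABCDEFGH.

Char 1 ('G'): step: R->5, L=7; G->plug->B->R->A->L->D->refl->B->L'->C->R'->G->plug->B
Char 2 ('B'): step: R->6, L=7; B->plug->G->R->E->L->A->refl->E->L'->H->R'->A->plug->A
Char 3 ('D'): step: R->7, L=7; D->plug->C->R->E->L->A->refl->E->L'->H->R'->D->plug->C
Char 4 ('A'): step: R->0, L->0 (L advanced); A->plug->A->R->E->L->E->refl->A->L'->B->R'->H->plug->H
Char 5 ('F'): step: R->1, L=0; F->plug->F->R->E->L->E->refl->A->L'->B->R'->D->plug->C
Char 6 ('D'): step: R->2, L=0; D->plug->C->R->A->L->B->refl->D->L'->G->R'->D->plug->C
Char 7 ('G'): step: R->3, L=0; G->plug->B->R->H->L->C->refl->F->L'->C->R'->D->plug->C
Char 8 ('H'): step: R->4, L=0; H->plug->H->R->D->L->H->refl->G->L'->F->R'->D->plug->C

Answer: BACHCCCC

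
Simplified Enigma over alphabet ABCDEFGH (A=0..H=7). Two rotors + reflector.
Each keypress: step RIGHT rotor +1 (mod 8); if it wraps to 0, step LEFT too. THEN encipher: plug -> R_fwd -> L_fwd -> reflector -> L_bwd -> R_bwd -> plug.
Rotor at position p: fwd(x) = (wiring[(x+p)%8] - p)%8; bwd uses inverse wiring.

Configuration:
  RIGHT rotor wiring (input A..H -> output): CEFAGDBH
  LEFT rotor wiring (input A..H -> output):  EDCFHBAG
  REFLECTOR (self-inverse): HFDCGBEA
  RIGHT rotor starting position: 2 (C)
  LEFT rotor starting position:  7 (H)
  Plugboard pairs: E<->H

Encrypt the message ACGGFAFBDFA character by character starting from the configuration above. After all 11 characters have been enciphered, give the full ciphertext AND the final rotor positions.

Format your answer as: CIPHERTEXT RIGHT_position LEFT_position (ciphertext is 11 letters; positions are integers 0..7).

Char 1 ('A'): step: R->3, L=7; A->plug->A->R->F->L->A->refl->H->L'->A->R'->C->plug->C
Char 2 ('C'): step: R->4, L=7; C->plug->C->R->F->L->A->refl->H->L'->A->R'->F->plug->F
Char 3 ('G'): step: R->5, L=7; G->plug->G->R->D->L->D->refl->C->L'->G->R'->A->plug->A
Char 4 ('G'): step: R->6, L=7; G->plug->G->R->A->L->H->refl->A->L'->F->R'->H->plug->E
Char 5 ('F'): step: R->7, L=7; F->plug->F->R->H->L->B->refl->F->L'->B->R'->E->plug->H
Char 6 ('A'): step: R->0, L->0 (L advanced); A->plug->A->R->C->L->C->refl->D->L'->B->R'->G->plug->G
Char 7 ('F'): step: R->1, L=0; F->plug->F->R->A->L->E->refl->G->L'->H->R'->C->plug->C
Char 8 ('B'): step: R->2, L=0; B->plug->B->R->G->L->A->refl->H->L'->E->R'->C->plug->C
Char 9 ('D'): step: R->3, L=0; D->plug->D->R->G->L->A->refl->H->L'->E->R'->E->plug->H
Char 10 ('F'): step: R->4, L=0; F->plug->F->R->A->L->E->refl->G->L'->H->R'->B->plug->B
Char 11 ('A'): step: R->5, L=0; A->plug->A->R->G->L->A->refl->H->L'->E->R'->B->plug->B
Final: ciphertext=CFAEHGCCHBB, RIGHT=5, LEFT=0

Answer: CFAEHGCCHBB 5 0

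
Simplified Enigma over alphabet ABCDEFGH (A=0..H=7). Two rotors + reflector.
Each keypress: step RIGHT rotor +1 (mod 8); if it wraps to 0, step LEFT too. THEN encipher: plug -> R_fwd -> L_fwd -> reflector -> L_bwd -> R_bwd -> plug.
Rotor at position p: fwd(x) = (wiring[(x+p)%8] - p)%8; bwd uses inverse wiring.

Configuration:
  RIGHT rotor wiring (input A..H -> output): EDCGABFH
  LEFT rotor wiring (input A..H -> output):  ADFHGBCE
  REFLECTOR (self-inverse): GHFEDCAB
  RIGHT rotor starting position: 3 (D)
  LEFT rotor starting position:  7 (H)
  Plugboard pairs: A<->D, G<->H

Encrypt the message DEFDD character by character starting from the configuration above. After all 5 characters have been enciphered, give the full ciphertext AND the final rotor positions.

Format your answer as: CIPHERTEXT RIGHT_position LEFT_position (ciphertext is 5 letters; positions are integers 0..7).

Char 1 ('D'): step: R->4, L=7; D->plug->A->R->E->L->A->refl->G->L'->D->R'->D->plug->A
Char 2 ('E'): step: R->5, L=7; E->plug->E->R->G->L->C->refl->F->L'->A->R'->B->plug->B
Char 3 ('F'): step: R->6, L=7; F->plug->F->R->A->L->F->refl->C->L'->G->R'->C->plug->C
Char 4 ('D'): step: R->7, L=7; D->plug->A->R->A->L->F->refl->C->L'->G->R'->H->plug->G
Char 5 ('D'): step: R->0, L->0 (L advanced); D->plug->A->R->E->L->G->refl->A->L'->A->R'->E->plug->E
Final: ciphertext=ABCGE, RIGHT=0, LEFT=0

Answer: ABCGE 0 0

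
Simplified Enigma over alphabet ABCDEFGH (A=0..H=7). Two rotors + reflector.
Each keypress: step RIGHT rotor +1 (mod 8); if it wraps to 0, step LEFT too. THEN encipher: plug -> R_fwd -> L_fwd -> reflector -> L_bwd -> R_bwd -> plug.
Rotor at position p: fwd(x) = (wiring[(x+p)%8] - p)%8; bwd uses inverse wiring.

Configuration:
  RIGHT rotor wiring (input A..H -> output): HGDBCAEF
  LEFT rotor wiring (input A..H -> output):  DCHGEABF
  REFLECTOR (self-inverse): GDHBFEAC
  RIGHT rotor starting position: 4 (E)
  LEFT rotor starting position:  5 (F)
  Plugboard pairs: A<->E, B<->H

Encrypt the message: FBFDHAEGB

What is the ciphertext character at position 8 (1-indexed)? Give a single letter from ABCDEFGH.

Char 1 ('F'): step: R->5, L=5; F->plug->F->R->G->L->B->refl->D->L'->A->R'->C->plug->C
Char 2 ('B'): step: R->6, L=5; B->plug->H->R->C->L->A->refl->G->L'->D->R'->F->plug->F
Char 3 ('F'): step: R->7, L=5; F->plug->F->R->D->L->G->refl->A->L'->C->R'->E->plug->A
Char 4 ('D'): step: R->0, L->6 (L advanced); D->plug->D->R->B->L->H->refl->C->L'->H->R'->A->plug->E
Char 5 ('H'): step: R->1, L=6; H->plug->B->R->C->L->F->refl->E->L'->D->R'->F->plug->F
Char 6 ('A'): step: R->2, L=6; A->plug->E->R->C->L->F->refl->E->L'->D->R'->F->plug->F
Char 7 ('E'): step: R->3, L=6; E->plug->A->R->G->L->G->refl->A->L'->F->R'->C->plug->C
Char 8 ('G'): step: R->4, L=6; G->plug->G->R->H->L->C->refl->H->L'->B->R'->D->plug->D

D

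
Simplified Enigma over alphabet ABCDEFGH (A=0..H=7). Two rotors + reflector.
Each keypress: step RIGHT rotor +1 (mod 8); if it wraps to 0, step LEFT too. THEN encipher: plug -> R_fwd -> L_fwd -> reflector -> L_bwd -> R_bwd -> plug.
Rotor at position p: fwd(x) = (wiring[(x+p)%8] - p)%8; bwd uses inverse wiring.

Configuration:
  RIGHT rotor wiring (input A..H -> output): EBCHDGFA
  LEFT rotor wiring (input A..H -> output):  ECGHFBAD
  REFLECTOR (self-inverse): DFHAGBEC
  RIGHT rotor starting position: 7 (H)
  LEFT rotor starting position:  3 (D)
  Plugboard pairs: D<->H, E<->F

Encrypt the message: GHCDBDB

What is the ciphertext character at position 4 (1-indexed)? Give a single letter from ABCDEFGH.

Char 1 ('G'): step: R->0, L->4 (L advanced); G->plug->G->R->F->L->G->refl->E->L'->C->R'->C->plug->C
Char 2 ('H'): step: R->1, L=4; H->plug->D->R->C->L->E->refl->G->L'->F->R'->E->plug->F
Char 3 ('C'): step: R->2, L=4; C->plug->C->R->B->L->F->refl->B->L'->A->R'->A->plug->A
Char 4 ('D'): step: R->3, L=4; D->plug->H->R->H->L->D->refl->A->L'->E->R'->A->plug->A

A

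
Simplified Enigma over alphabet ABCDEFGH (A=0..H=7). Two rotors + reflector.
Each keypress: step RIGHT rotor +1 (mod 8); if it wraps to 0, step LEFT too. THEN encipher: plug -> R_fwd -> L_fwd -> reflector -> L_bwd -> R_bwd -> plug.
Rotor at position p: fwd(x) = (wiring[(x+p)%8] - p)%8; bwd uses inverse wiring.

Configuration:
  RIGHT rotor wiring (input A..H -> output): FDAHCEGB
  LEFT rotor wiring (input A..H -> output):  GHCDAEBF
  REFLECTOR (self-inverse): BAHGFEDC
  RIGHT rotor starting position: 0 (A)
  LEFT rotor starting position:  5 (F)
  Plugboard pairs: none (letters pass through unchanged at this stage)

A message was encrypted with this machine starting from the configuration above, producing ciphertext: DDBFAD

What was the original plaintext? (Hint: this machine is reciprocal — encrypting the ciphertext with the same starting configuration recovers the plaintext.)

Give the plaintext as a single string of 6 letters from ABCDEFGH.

Answer: FGEAEF

Derivation:
Char 1 ('D'): step: R->1, L=5; D->plug->D->R->B->L->E->refl->F->L'->F->R'->F->plug->F
Char 2 ('D'): step: R->2, L=5; D->plug->D->R->C->L->A->refl->B->L'->D->R'->G->plug->G
Char 3 ('B'): step: R->3, L=5; B->plug->B->R->H->L->D->refl->G->L'->G->R'->E->plug->E
Char 4 ('F'): step: R->4, L=5; F->plug->F->R->H->L->D->refl->G->L'->G->R'->A->plug->A
Char 5 ('A'): step: R->5, L=5; A->plug->A->R->H->L->D->refl->G->L'->G->R'->E->plug->E
Char 6 ('D'): step: R->6, L=5; D->plug->D->R->F->L->F->refl->E->L'->B->R'->F->plug->F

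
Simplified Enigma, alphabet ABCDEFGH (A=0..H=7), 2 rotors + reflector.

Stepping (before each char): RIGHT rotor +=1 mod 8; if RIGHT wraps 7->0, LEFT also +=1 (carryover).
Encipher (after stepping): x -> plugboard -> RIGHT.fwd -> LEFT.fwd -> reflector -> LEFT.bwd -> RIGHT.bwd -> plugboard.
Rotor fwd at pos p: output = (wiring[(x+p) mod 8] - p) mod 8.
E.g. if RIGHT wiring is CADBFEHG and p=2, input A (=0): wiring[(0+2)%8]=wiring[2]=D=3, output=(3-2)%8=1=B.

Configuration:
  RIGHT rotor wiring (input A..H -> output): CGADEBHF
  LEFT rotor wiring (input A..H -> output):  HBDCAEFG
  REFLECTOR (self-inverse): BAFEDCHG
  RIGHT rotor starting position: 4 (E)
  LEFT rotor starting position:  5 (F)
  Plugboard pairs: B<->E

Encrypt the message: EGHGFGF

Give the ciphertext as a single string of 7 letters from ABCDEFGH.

Char 1 ('E'): step: R->5, L=5; E->plug->B->R->C->L->B->refl->A->L'->B->R'->E->plug->B
Char 2 ('G'): step: R->6, L=5; G->plug->G->R->G->L->F->refl->C->L'->D->R'->H->plug->H
Char 3 ('H'): step: R->7, L=5; H->plug->H->R->A->L->H->refl->G->L'->F->R'->F->plug->F
Char 4 ('G'): step: R->0, L->6 (L advanced); G->plug->G->R->H->L->G->refl->H->L'->A->R'->C->plug->C
Char 5 ('F'): step: R->1, L=6; F->plug->F->R->G->L->C->refl->F->L'->E->R'->G->plug->G
Char 6 ('G'): step: R->2, L=6; G->plug->G->R->A->L->H->refl->G->L'->H->R'->D->plug->D
Char 7 ('F'): step: R->3, L=6; F->plug->F->R->H->L->G->refl->H->L'->A->R'->A->plug->A

Answer: BHFCGDA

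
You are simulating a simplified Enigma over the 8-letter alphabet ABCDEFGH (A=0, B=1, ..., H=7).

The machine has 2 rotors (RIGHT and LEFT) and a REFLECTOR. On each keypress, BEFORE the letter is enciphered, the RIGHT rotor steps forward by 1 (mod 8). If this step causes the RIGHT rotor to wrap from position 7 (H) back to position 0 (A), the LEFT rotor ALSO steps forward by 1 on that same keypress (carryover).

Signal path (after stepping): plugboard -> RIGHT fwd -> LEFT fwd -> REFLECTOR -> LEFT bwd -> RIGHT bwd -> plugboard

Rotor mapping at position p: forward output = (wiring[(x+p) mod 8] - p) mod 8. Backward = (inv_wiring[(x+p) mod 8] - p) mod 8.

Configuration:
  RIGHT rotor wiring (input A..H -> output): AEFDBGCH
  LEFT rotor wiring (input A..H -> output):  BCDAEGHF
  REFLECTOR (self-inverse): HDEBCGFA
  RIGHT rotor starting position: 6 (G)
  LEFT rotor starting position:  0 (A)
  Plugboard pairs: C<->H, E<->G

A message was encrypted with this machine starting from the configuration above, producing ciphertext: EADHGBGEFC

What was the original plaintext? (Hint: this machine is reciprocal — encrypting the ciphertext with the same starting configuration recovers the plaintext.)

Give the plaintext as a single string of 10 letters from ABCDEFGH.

Char 1 ('E'): step: R->7, L=0; E->plug->G->R->H->L->F->refl->G->L'->F->R'->C->plug->H
Char 2 ('A'): step: R->0, L->1 (L advanced); A->plug->A->R->A->L->B->refl->D->L'->D->R'->D->plug->D
Char 3 ('D'): step: R->1, L=1; D->plug->D->R->A->L->B->refl->D->L'->D->R'->A->plug->A
Char 4 ('H'): step: R->2, L=1; H->plug->C->R->H->L->A->refl->H->L'->C->R'->H->plug->C
Char 5 ('G'): step: R->3, L=1; G->plug->E->R->E->L->F->refl->G->L'->F->R'->F->plug->F
Char 6 ('B'): step: R->4, L=1; B->plug->B->R->C->L->H->refl->A->L'->H->R'->H->plug->C
Char 7 ('G'): step: R->5, L=1; G->plug->E->R->H->L->A->refl->H->L'->C->R'->C->plug->H
Char 8 ('E'): step: R->6, L=1; E->plug->G->R->D->L->D->refl->B->L'->A->R'->H->plug->C
Char 9 ('F'): step: R->7, L=1; F->plug->F->R->C->L->H->refl->A->L'->H->R'->G->plug->E
Char 10 ('C'): step: R->0, L->2 (L advanced); C->plug->H->R->H->L->A->refl->H->L'->G->R'->F->plug->F

Answer: HDACFCHCEF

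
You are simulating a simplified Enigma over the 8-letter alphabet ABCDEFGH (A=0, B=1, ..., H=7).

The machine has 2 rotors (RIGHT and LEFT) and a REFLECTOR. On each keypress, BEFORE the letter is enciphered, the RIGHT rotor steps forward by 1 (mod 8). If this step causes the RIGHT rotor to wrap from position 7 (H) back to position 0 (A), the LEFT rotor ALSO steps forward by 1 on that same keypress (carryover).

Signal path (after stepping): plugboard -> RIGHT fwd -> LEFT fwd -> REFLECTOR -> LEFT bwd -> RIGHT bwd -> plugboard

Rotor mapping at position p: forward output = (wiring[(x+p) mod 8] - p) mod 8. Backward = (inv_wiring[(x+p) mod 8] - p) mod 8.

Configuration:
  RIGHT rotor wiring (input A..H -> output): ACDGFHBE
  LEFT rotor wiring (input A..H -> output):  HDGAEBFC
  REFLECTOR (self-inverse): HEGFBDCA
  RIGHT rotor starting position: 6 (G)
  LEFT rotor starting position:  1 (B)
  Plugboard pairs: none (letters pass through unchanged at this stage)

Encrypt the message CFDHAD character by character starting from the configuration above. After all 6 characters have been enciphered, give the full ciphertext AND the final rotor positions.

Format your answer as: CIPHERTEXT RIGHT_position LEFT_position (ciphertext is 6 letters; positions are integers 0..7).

Char 1 ('C'): step: R->7, L=1; C->plug->C->R->D->L->D->refl->F->L'->B->R'->B->plug->B
Char 2 ('F'): step: R->0, L->2 (L advanced); F->plug->F->R->H->L->B->refl->E->L'->A->R'->A->plug->A
Char 3 ('D'): step: R->1, L=2; D->plug->D->R->E->L->D->refl->F->L'->G->R'->E->plug->E
Char 4 ('H'): step: R->2, L=2; H->plug->H->R->A->L->E->refl->B->L'->H->R'->E->plug->E
Char 5 ('A'): step: R->3, L=2; A->plug->A->R->D->L->H->refl->A->L'->F->R'->F->plug->F
Char 6 ('D'): step: R->4, L=2; D->plug->D->R->A->L->E->refl->B->L'->H->R'->G->plug->G
Final: ciphertext=BAEEFG, RIGHT=4, LEFT=2

Answer: BAEEFG 4 2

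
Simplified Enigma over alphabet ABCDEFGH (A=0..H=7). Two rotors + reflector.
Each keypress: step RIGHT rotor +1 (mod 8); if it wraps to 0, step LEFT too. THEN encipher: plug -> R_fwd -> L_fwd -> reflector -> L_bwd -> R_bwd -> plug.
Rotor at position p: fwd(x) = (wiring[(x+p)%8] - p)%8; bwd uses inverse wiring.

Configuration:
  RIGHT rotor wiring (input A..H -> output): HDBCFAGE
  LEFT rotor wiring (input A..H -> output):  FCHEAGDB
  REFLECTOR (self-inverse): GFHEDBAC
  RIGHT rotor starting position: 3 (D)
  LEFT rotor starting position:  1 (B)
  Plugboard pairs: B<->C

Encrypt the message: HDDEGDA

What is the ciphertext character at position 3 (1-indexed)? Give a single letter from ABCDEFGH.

Char 1 ('H'): step: R->4, L=1; H->plug->H->R->G->L->A->refl->G->L'->B->R'->A->plug->A
Char 2 ('D'): step: R->5, L=1; D->plug->D->R->C->L->D->refl->E->L'->H->R'->C->plug->B
Char 3 ('D'): step: R->6, L=1; D->plug->D->R->F->L->C->refl->H->L'->D->R'->E->plug->E

E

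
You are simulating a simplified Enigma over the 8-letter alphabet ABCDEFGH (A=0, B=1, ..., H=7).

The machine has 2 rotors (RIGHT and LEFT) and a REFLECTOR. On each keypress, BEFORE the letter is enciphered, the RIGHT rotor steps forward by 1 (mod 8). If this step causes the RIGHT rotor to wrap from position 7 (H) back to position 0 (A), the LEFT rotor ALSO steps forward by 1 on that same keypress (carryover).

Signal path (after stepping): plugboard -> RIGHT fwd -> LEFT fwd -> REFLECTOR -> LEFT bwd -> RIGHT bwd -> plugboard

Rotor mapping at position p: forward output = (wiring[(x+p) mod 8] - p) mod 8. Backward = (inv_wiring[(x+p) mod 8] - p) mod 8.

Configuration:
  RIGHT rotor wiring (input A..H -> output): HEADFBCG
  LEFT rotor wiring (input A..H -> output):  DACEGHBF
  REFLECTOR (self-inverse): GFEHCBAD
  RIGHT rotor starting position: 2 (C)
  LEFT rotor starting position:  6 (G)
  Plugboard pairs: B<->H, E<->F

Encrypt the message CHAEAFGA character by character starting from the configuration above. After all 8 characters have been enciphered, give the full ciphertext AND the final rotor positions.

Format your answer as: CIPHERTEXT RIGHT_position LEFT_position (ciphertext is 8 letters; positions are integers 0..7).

Answer: BCEDGDAF 2 7

Derivation:
Char 1 ('C'): step: R->3, L=6; C->plug->C->R->G->L->A->refl->G->L'->F->R'->H->plug->B
Char 2 ('H'): step: R->4, L=6; H->plug->B->R->F->L->G->refl->A->L'->G->R'->C->plug->C
Char 3 ('A'): step: R->5, L=6; A->plug->A->R->E->L->E->refl->C->L'->D->R'->F->plug->E
Char 4 ('E'): step: R->6, L=6; E->plug->F->R->F->L->G->refl->A->L'->G->R'->D->plug->D
Char 5 ('A'): step: R->7, L=6; A->plug->A->R->H->L->B->refl->F->L'->C->R'->G->plug->G
Char 6 ('F'): step: R->0, L->7 (L advanced); F->plug->E->R->F->L->H->refl->D->L'->D->R'->D->plug->D
Char 7 ('G'): step: R->1, L=7; G->plug->G->R->F->L->H->refl->D->L'->D->R'->A->plug->A
Char 8 ('A'): step: R->2, L=7; A->plug->A->R->G->L->A->refl->G->L'->A->R'->E->plug->F
Final: ciphertext=BCEDGDAF, RIGHT=2, LEFT=7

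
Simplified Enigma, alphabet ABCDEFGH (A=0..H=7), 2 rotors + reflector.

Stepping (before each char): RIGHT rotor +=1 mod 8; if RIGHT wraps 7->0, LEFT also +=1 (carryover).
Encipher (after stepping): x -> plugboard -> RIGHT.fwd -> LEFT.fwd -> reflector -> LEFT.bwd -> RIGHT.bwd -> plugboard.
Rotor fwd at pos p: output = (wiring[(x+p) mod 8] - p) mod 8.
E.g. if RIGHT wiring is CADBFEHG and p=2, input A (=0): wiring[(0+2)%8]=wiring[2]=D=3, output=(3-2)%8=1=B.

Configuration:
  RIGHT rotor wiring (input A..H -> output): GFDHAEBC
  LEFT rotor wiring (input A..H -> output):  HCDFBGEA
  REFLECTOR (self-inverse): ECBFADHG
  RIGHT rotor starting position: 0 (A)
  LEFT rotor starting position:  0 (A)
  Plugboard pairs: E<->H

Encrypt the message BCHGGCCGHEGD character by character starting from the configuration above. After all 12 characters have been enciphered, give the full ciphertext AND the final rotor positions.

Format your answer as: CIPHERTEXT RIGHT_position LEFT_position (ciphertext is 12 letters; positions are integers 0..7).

Answer: HHDDEHBHBDFG 4 1

Derivation:
Char 1 ('B'): step: R->1, L=0; B->plug->B->R->C->L->D->refl->F->L'->D->R'->E->plug->H
Char 2 ('C'): step: R->2, L=0; C->plug->C->R->G->L->E->refl->A->L'->H->R'->E->plug->H
Char 3 ('H'): step: R->3, L=0; H->plug->E->R->H->L->A->refl->E->L'->G->R'->D->plug->D
Char 4 ('G'): step: R->4, L=0; G->plug->G->R->H->L->A->refl->E->L'->G->R'->D->plug->D
Char 5 ('G'): step: R->5, L=0; G->plug->G->R->C->L->D->refl->F->L'->D->R'->H->plug->E
Char 6 ('C'): step: R->6, L=0; C->plug->C->R->A->L->H->refl->G->L'->F->R'->E->plug->H
Char 7 ('C'): step: R->7, L=0; C->plug->C->R->G->L->E->refl->A->L'->H->R'->B->plug->B
Char 8 ('G'): step: R->0, L->1 (L advanced); G->plug->G->R->B->L->C->refl->B->L'->A->R'->E->plug->H
Char 9 ('H'): step: R->1, L=1; H->plug->E->R->D->L->A->refl->E->L'->C->R'->B->plug->B
Char 10 ('E'): step: R->2, L=1; E->plug->H->R->D->L->A->refl->E->L'->C->R'->D->plug->D
Char 11 ('G'): step: R->3, L=1; G->plug->G->R->C->L->E->refl->A->L'->D->R'->F->plug->F
Char 12 ('D'): step: R->4, L=1; D->plug->D->R->G->L->H->refl->G->L'->H->R'->G->plug->G
Final: ciphertext=HHDDEHBHBDFG, RIGHT=4, LEFT=1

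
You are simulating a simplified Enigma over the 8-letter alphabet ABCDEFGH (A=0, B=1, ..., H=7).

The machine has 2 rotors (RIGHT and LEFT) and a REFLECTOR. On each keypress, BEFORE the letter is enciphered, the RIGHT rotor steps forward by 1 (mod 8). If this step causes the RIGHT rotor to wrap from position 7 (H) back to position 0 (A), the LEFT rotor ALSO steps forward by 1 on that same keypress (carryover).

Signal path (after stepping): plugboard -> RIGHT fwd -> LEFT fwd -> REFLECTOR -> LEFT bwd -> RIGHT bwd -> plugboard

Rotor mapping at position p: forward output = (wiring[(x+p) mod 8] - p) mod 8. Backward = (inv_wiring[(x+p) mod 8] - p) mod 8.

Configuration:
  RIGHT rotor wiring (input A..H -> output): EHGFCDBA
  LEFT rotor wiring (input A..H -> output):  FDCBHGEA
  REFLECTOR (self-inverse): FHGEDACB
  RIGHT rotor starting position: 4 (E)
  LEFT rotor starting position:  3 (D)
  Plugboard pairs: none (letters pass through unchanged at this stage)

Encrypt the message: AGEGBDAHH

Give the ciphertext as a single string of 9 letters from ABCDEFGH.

Answer: BCGCCFBAB

Derivation:
Char 1 ('A'): step: R->5, L=3; A->plug->A->R->G->L->A->refl->F->L'->E->R'->B->plug->B
Char 2 ('G'): step: R->6, L=3; G->plug->G->R->E->L->F->refl->A->L'->G->R'->C->plug->C
Char 3 ('E'): step: R->7, L=3; E->plug->E->R->G->L->A->refl->F->L'->E->R'->G->plug->G
Char 4 ('G'): step: R->0, L->4 (L advanced); G->plug->G->R->B->L->C->refl->G->L'->G->R'->C->plug->C
Char 5 ('B'): step: R->1, L=4; B->plug->B->R->F->L->H->refl->B->L'->E->R'->C->plug->C
Char 6 ('D'): step: R->2, L=4; D->plug->D->R->B->L->C->refl->G->L'->G->R'->F->plug->F
Char 7 ('A'): step: R->3, L=4; A->plug->A->R->C->L->A->refl->F->L'->H->R'->B->plug->B
Char 8 ('H'): step: R->4, L=4; H->plug->H->R->B->L->C->refl->G->L'->G->R'->A->plug->A
Char 9 ('H'): step: R->5, L=4; H->plug->H->R->F->L->H->refl->B->L'->E->R'->B->plug->B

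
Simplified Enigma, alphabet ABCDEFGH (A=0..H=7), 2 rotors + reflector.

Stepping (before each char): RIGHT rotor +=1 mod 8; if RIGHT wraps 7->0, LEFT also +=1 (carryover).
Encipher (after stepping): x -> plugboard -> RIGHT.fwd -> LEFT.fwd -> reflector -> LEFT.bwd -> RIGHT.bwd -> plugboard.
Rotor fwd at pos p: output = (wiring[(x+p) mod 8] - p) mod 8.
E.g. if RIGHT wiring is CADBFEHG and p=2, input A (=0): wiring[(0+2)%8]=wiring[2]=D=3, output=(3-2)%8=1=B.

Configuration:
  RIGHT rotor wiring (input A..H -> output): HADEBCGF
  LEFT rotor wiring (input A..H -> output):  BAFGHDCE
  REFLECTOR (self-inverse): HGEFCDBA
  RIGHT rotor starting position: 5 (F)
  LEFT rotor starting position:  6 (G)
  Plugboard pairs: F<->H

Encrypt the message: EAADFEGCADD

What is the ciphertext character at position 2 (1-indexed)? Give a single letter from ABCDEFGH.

Char 1 ('E'): step: R->6, L=6; E->plug->E->R->F->L->A->refl->H->L'->E->R'->H->plug->F
Char 2 ('A'): step: R->7, L=6; A->plug->A->R->G->L->B->refl->G->L'->B->R'->C->plug->C

C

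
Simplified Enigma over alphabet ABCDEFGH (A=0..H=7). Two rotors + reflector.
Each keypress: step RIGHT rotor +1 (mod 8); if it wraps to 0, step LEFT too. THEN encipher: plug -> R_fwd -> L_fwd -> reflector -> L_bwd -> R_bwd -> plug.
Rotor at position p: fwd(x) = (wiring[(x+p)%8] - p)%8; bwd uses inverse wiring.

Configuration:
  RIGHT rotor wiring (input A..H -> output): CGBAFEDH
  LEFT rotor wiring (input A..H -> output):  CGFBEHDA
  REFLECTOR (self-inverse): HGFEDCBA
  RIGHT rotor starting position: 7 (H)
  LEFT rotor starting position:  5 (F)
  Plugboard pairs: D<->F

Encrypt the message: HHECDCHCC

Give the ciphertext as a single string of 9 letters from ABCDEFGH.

Char 1 ('H'): step: R->0, L->6 (L advanced); H->plug->H->R->H->L->B->refl->G->L'->G->R'->B->plug->B
Char 2 ('H'): step: R->1, L=6; H->plug->H->R->B->L->C->refl->F->L'->A->R'->B->plug->B
Char 3 ('E'): step: R->2, L=6; E->plug->E->R->B->L->C->refl->F->L'->A->R'->G->plug->G
Char 4 ('C'): step: R->3, L=6; C->plug->C->R->B->L->C->refl->F->L'->A->R'->D->plug->F
Char 5 ('D'): step: R->4, L=6; D->plug->F->R->C->L->E->refl->D->L'->F->R'->G->plug->G
Char 6 ('C'): step: R->5, L=6; C->plug->C->R->C->L->E->refl->D->L'->F->R'->D->plug->F
Char 7 ('H'): step: R->6, L=6; H->plug->H->R->G->L->G->refl->B->L'->H->R'->G->plug->G
Char 8 ('C'): step: R->7, L=6; C->plug->C->R->H->L->B->refl->G->L'->G->R'->F->plug->D
Char 9 ('C'): step: R->0, L->7 (L advanced); C->plug->C->R->B->L->D->refl->E->L'->H->R'->H->plug->H

Answer: BBGFGFGDH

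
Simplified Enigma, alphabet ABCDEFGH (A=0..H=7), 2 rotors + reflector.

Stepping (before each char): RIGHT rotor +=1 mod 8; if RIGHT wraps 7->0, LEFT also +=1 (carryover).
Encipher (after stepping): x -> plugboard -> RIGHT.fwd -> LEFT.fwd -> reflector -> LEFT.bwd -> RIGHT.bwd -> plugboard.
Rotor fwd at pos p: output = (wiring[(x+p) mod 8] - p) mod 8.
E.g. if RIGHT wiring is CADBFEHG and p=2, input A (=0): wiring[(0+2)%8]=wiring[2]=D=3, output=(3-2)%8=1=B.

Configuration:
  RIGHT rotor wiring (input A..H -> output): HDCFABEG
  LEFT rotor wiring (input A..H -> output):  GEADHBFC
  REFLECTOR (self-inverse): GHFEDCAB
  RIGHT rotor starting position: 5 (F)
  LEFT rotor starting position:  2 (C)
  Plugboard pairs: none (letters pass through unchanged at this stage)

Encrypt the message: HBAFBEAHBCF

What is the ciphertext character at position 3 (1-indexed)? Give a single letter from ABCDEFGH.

Char 1 ('H'): step: R->6, L=2; H->plug->H->R->D->L->H->refl->B->L'->B->R'->C->plug->C
Char 2 ('B'): step: R->7, L=2; B->plug->B->R->A->L->G->refl->A->L'->F->R'->H->plug->H
Char 3 ('A'): step: R->0, L->3 (L advanced); A->plug->A->R->H->L->F->refl->C->L'->D->R'->B->plug->B

B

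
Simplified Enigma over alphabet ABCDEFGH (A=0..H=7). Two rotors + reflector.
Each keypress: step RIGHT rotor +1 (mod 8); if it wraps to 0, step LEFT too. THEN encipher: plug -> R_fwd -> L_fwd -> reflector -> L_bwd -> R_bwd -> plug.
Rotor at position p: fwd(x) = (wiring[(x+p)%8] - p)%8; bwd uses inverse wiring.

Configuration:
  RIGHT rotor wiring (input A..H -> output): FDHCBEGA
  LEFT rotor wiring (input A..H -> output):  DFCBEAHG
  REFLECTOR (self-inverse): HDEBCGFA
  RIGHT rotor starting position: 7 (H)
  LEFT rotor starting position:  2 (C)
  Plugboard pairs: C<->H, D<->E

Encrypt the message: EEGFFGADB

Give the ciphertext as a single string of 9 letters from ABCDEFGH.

Answer: CAFGAABBD

Derivation:
Char 1 ('E'): step: R->0, L->3 (L advanced); E->plug->D->R->C->L->F->refl->G->L'->A->R'->H->plug->C
Char 2 ('E'): step: R->1, L=3; E->plug->D->R->A->L->G->refl->F->L'->C->R'->A->plug->A
Char 3 ('G'): step: R->2, L=3; G->plug->G->R->D->L->E->refl->C->L'->G->R'->F->plug->F
Char 4 ('F'): step: R->3, L=3; F->plug->F->R->C->L->F->refl->G->L'->A->R'->G->plug->G
Char 5 ('F'): step: R->4, L=3; F->plug->F->R->H->L->H->refl->A->L'->F->R'->A->plug->A
Char 6 ('G'): step: R->5, L=3; G->plug->G->R->F->L->A->refl->H->L'->H->R'->A->plug->A
Char 7 ('A'): step: R->6, L=3; A->plug->A->R->A->L->G->refl->F->L'->C->R'->B->plug->B
Char 8 ('D'): step: R->7, L=3; D->plug->E->R->D->L->E->refl->C->L'->G->R'->B->plug->B
Char 9 ('B'): step: R->0, L->4 (L advanced); B->plug->B->R->D->L->C->refl->E->L'->B->R'->E->plug->D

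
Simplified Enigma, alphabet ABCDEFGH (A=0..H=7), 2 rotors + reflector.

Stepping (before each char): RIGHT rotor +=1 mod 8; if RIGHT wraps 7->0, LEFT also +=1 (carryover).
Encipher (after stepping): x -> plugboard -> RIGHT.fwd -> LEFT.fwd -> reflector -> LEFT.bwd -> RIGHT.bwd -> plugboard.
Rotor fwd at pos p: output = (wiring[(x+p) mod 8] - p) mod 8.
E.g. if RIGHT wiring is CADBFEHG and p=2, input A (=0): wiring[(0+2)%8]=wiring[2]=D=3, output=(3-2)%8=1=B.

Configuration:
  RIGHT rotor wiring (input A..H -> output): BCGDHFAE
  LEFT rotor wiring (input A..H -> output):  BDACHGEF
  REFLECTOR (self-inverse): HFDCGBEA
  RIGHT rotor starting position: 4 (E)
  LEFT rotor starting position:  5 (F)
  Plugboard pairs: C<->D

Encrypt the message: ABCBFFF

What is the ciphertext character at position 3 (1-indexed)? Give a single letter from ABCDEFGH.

Char 1 ('A'): step: R->5, L=5; A->plug->A->R->A->L->B->refl->F->L'->G->R'->G->plug->G
Char 2 ('B'): step: R->6, L=5; B->plug->B->R->G->L->F->refl->B->L'->A->R'->E->plug->E
Char 3 ('C'): step: R->7, L=5; C->plug->D->R->H->L->C->refl->D->L'->F->R'->A->plug->A

A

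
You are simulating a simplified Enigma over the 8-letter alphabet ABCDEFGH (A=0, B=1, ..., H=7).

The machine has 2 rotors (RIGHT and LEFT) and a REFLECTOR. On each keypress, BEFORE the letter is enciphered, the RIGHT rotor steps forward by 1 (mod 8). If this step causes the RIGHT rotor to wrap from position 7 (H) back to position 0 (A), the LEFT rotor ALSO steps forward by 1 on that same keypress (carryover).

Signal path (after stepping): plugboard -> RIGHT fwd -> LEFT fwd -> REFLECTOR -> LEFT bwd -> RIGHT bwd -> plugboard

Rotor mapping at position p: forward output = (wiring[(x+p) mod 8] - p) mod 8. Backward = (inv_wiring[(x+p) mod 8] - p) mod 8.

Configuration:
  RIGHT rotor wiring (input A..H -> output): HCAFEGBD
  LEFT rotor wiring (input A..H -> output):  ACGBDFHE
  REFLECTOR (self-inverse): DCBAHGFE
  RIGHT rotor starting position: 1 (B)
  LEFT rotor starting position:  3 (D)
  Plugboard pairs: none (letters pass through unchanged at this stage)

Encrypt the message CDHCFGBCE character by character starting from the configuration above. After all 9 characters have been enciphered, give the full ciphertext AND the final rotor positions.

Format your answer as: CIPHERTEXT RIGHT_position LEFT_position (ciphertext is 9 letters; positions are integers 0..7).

Answer: DCDFCDHFG 2 4

Derivation:
Char 1 ('C'): step: R->2, L=3; C->plug->C->R->C->L->C->refl->B->L'->E->R'->D->plug->D
Char 2 ('D'): step: R->3, L=3; D->plug->D->R->G->L->H->refl->E->L'->D->R'->C->plug->C
Char 3 ('H'): step: R->4, L=3; H->plug->H->R->B->L->A->refl->D->L'->H->R'->D->plug->D
Char 4 ('C'): step: R->5, L=3; C->plug->C->R->G->L->H->refl->E->L'->D->R'->F->plug->F
Char 5 ('F'): step: R->6, L=3; F->plug->F->R->H->L->D->refl->A->L'->B->R'->C->plug->C
Char 6 ('G'): step: R->7, L=3; G->plug->G->R->H->L->D->refl->A->L'->B->R'->D->plug->D
Char 7 ('B'): step: R->0, L->4 (L advanced); B->plug->B->R->C->L->D->refl->A->L'->D->R'->H->plug->H
Char 8 ('C'): step: R->1, L=4; C->plug->C->R->E->L->E->refl->H->L'->A->R'->F->plug->F
Char 9 ('E'): step: R->2, L=4; E->plug->E->R->H->L->F->refl->G->L'->F->R'->G->plug->G
Final: ciphertext=DCDFCDHFG, RIGHT=2, LEFT=4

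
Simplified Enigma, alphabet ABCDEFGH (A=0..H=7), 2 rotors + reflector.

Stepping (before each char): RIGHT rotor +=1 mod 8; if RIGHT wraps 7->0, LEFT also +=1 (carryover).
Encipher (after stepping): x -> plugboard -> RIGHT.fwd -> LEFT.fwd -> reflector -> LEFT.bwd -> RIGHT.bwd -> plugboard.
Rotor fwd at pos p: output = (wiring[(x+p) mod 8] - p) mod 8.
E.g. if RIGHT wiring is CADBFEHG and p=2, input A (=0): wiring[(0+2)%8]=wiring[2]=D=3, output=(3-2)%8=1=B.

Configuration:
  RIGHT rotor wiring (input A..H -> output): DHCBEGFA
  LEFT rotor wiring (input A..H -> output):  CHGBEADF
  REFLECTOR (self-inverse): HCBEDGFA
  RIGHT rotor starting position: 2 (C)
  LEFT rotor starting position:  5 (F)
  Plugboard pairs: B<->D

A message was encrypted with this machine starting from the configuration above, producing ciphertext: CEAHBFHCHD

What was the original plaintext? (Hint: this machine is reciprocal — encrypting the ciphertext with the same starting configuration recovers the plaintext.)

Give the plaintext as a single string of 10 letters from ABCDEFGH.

Char 1 ('C'): step: R->3, L=5; C->plug->C->R->D->L->F->refl->G->L'->B->R'->B->plug->D
Char 2 ('E'): step: R->4, L=5; E->plug->E->R->H->L->H->refl->A->L'->C->R'->B->plug->D
Char 3 ('A'): step: R->5, L=5; A->plug->A->R->B->L->G->refl->F->L'->D->R'->C->plug->C
Char 4 ('H'): step: R->6, L=5; H->plug->H->R->A->L->D->refl->E->L'->G->R'->G->plug->G
Char 5 ('B'): step: R->7, L=5; B->plug->D->R->D->L->F->refl->G->L'->B->R'->A->plug->A
Char 6 ('F'): step: R->0, L->6 (L advanced); F->plug->F->R->G->L->G->refl->F->L'->A->R'->H->plug->H
Char 7 ('H'): step: R->1, L=6; H->plug->H->R->C->L->E->refl->D->L'->F->R'->E->plug->E
Char 8 ('C'): step: R->2, L=6; C->plug->C->R->C->L->E->refl->D->L'->F->R'->H->plug->H
Char 9 ('H'): step: R->3, L=6; H->plug->H->R->H->L->C->refl->B->L'->D->R'->C->plug->C
Char 10 ('D'): step: R->4, L=6; D->plug->B->R->C->L->E->refl->D->L'->F->R'->H->plug->H

Answer: DDCGAHEHCH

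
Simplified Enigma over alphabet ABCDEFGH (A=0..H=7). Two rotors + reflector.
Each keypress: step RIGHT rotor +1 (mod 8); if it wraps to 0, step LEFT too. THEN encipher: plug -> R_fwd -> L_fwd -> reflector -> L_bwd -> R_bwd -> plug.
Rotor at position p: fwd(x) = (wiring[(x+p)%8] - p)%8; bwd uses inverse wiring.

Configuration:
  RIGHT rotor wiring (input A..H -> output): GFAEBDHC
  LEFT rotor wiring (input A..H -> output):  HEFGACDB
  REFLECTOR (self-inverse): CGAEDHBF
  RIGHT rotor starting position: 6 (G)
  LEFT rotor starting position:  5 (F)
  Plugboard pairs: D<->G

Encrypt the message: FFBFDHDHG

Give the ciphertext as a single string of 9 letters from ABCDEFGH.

Char 1 ('F'): step: R->7, L=5; F->plug->F->R->C->L->E->refl->D->L'->H->R'->B->plug->B
Char 2 ('F'): step: R->0, L->6 (L advanced); F->plug->F->R->D->L->G->refl->B->L'->C->R'->H->plug->H
Char 3 ('B'): step: R->1, L=6; B->plug->B->R->H->L->E->refl->D->L'->B->R'->G->plug->D
Char 4 ('F'): step: R->2, L=6; F->plug->F->R->A->L->F->refl->H->L'->E->R'->G->plug->D
Char 5 ('D'): step: R->3, L=6; D->plug->G->R->C->L->B->refl->G->L'->D->R'->F->plug->F
Char 6 ('H'): step: R->4, L=6; H->plug->H->R->A->L->F->refl->H->L'->E->R'->G->plug->D
Char 7 ('D'): step: R->5, L=6; D->plug->G->R->H->L->E->refl->D->L'->B->R'->D->plug->G
Char 8 ('H'): step: R->6, L=6; H->plug->H->R->F->L->A->refl->C->L'->G->R'->F->plug->F
Char 9 ('G'): step: R->7, L=6; G->plug->D->R->B->L->D->refl->E->L'->H->R'->B->plug->B

Answer: BHDDFDGFB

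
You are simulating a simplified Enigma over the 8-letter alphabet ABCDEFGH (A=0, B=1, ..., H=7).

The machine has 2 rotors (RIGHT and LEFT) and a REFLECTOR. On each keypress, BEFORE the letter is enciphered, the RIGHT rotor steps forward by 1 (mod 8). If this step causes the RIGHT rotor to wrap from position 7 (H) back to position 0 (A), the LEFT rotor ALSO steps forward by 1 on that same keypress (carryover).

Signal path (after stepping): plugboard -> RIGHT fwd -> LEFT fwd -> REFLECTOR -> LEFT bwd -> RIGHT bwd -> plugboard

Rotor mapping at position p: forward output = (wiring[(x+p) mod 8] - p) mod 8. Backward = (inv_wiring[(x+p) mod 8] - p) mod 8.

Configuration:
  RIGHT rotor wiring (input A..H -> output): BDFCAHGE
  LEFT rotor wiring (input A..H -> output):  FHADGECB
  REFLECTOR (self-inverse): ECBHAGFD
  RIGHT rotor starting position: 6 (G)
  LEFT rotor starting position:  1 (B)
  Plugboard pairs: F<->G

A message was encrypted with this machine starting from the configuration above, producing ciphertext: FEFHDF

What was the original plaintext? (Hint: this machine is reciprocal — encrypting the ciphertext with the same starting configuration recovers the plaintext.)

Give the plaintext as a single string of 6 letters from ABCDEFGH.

Char 1 ('F'): step: R->7, L=1; F->plug->G->R->A->L->G->refl->F->L'->D->R'->E->plug->E
Char 2 ('E'): step: R->0, L->2 (L advanced); E->plug->E->R->A->L->G->refl->F->L'->H->R'->F->plug->G
Char 3 ('F'): step: R->1, L=2; F->plug->G->R->D->L->C->refl->B->L'->B->R'->C->plug->C
Char 4 ('H'): step: R->2, L=2; H->plug->H->R->B->L->B->refl->C->L'->D->R'->A->plug->A
Char 5 ('D'): step: R->3, L=2; D->plug->D->R->D->L->C->refl->B->L'->B->R'->E->plug->E
Char 6 ('F'): step: R->4, L=2; F->plug->G->R->B->L->B->refl->C->L'->D->R'->B->plug->B

Answer: EGCAEB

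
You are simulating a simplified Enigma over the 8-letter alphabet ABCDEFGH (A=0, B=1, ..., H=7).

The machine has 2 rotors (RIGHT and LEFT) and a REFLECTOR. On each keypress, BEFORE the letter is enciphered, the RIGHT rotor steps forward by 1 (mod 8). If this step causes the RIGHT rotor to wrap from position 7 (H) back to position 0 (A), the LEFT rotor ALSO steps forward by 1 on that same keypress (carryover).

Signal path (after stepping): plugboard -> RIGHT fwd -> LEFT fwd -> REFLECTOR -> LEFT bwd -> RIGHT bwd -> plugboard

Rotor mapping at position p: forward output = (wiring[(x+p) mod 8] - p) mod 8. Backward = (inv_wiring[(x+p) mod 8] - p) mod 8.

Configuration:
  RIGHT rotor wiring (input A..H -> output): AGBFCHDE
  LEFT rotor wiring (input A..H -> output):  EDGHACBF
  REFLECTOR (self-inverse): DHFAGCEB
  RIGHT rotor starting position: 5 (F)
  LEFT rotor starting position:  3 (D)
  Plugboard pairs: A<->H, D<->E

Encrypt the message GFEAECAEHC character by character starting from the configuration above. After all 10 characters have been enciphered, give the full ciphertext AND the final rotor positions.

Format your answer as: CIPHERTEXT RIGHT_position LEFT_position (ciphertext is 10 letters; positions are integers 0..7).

Answer: AGGCBBEADA 7 4

Derivation:
Char 1 ('G'): step: R->6, L=3; G->plug->G->R->E->L->C->refl->F->L'->B->R'->H->plug->A
Char 2 ('F'): step: R->7, L=3; F->plug->F->R->D->L->G->refl->E->L'->A->R'->G->plug->G
Char 3 ('E'): step: R->0, L->4 (L advanced); E->plug->D->R->F->L->H->refl->B->L'->D->R'->G->plug->G
Char 4 ('A'): step: R->1, L=4; A->plug->H->R->H->L->D->refl->A->L'->E->R'->C->plug->C
Char 5 ('E'): step: R->2, L=4; E->plug->D->R->F->L->H->refl->B->L'->D->R'->B->plug->B
Char 6 ('C'): step: R->3, L=4; C->plug->C->R->E->L->A->refl->D->L'->H->R'->B->plug->B
Char 7 ('A'): step: R->4, L=4; A->plug->H->R->B->L->G->refl->E->L'->A->R'->D->plug->E
Char 8 ('E'): step: R->5, L=4; E->plug->D->R->D->L->B->refl->H->L'->F->R'->H->plug->A
Char 9 ('H'): step: R->6, L=4; H->plug->A->R->F->L->H->refl->B->L'->D->R'->E->plug->D
Char 10 ('C'): step: R->7, L=4; C->plug->C->R->H->L->D->refl->A->L'->E->R'->H->plug->A
Final: ciphertext=AGGCBBEADA, RIGHT=7, LEFT=4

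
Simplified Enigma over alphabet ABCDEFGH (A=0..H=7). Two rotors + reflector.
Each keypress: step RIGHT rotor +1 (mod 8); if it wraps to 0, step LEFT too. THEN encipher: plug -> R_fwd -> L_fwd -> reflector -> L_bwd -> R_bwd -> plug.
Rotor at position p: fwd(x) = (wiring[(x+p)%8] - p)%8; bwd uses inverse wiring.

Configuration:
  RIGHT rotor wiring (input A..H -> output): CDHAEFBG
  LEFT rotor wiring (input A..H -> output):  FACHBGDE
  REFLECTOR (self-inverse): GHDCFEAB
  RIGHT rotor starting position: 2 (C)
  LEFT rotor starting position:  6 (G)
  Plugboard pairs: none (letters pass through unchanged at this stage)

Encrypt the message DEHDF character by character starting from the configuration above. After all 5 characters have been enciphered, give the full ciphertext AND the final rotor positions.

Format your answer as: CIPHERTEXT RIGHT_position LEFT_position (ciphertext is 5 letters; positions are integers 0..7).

Char 1 ('D'): step: R->3, L=6; D->plug->D->R->G->L->D->refl->C->L'->D->R'->E->plug->E
Char 2 ('E'): step: R->4, L=6; E->plug->E->R->G->L->D->refl->C->L'->D->R'->G->plug->G
Char 3 ('H'): step: R->5, L=6; H->plug->H->R->H->L->A->refl->G->L'->B->R'->C->plug->C
Char 4 ('D'): step: R->6, L=6; D->plug->D->R->F->L->B->refl->H->L'->C->R'->F->plug->F
Char 5 ('F'): step: R->7, L=6; F->plug->F->R->F->L->B->refl->H->L'->C->R'->H->plug->H
Final: ciphertext=EGCFH, RIGHT=7, LEFT=6

Answer: EGCFH 7 6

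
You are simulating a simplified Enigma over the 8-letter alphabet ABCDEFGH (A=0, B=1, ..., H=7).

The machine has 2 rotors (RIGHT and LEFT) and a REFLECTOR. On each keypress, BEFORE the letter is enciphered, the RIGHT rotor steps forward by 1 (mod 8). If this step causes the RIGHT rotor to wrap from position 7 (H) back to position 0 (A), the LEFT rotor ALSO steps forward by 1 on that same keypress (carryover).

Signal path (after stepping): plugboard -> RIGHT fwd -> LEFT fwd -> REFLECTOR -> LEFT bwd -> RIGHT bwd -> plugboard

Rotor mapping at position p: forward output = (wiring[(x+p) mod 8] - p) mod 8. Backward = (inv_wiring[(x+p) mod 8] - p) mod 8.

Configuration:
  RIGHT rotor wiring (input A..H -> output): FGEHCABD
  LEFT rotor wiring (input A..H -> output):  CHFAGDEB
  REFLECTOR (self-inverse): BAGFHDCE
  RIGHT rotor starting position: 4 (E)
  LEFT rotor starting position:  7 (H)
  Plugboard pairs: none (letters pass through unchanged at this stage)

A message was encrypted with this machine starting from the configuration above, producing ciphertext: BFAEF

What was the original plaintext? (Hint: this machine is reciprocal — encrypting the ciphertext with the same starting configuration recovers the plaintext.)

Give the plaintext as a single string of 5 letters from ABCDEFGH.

Answer: GCHAH

Derivation:
Char 1 ('B'): step: R->5, L=7; B->plug->B->R->E->L->B->refl->A->L'->C->R'->G->plug->G
Char 2 ('F'): step: R->6, L=7; F->plug->F->R->B->L->D->refl->F->L'->H->R'->C->plug->C
Char 3 ('A'): step: R->7, L=7; A->plug->A->R->E->L->B->refl->A->L'->C->R'->H->plug->H
Char 4 ('E'): step: R->0, L->0 (L advanced); E->plug->E->R->C->L->F->refl->D->L'->F->R'->A->plug->A
Char 5 ('F'): step: R->1, L=0; F->plug->F->R->A->L->C->refl->G->L'->E->R'->H->plug->H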